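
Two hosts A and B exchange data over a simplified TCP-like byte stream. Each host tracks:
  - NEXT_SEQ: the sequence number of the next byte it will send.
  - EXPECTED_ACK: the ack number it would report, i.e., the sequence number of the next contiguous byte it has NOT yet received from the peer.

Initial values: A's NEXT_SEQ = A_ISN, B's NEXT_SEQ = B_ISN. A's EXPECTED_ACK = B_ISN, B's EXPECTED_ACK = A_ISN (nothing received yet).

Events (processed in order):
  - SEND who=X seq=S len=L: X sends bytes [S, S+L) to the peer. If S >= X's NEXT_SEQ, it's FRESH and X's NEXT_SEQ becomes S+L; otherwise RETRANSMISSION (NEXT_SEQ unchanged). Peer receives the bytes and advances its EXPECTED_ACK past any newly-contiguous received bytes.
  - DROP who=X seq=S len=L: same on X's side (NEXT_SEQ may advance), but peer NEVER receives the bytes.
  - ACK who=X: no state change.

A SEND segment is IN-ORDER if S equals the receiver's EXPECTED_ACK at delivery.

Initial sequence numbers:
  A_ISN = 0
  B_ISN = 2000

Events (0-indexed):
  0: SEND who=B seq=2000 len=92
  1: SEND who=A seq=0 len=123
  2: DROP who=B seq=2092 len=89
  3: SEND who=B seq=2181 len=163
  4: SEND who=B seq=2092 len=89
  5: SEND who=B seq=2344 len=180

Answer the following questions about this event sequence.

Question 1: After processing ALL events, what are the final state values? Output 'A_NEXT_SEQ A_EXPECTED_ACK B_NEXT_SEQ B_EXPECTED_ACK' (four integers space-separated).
Answer: 123 2524 2524 123

Derivation:
After event 0: A_seq=0 A_ack=2092 B_seq=2092 B_ack=0
After event 1: A_seq=123 A_ack=2092 B_seq=2092 B_ack=123
After event 2: A_seq=123 A_ack=2092 B_seq=2181 B_ack=123
After event 3: A_seq=123 A_ack=2092 B_seq=2344 B_ack=123
After event 4: A_seq=123 A_ack=2344 B_seq=2344 B_ack=123
After event 5: A_seq=123 A_ack=2524 B_seq=2524 B_ack=123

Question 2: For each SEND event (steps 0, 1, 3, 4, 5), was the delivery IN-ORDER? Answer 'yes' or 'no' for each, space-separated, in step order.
Answer: yes yes no yes yes

Derivation:
Step 0: SEND seq=2000 -> in-order
Step 1: SEND seq=0 -> in-order
Step 3: SEND seq=2181 -> out-of-order
Step 4: SEND seq=2092 -> in-order
Step 5: SEND seq=2344 -> in-order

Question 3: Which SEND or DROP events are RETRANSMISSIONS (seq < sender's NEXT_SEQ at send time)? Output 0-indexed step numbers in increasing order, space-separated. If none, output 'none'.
Step 0: SEND seq=2000 -> fresh
Step 1: SEND seq=0 -> fresh
Step 2: DROP seq=2092 -> fresh
Step 3: SEND seq=2181 -> fresh
Step 4: SEND seq=2092 -> retransmit
Step 5: SEND seq=2344 -> fresh

Answer: 4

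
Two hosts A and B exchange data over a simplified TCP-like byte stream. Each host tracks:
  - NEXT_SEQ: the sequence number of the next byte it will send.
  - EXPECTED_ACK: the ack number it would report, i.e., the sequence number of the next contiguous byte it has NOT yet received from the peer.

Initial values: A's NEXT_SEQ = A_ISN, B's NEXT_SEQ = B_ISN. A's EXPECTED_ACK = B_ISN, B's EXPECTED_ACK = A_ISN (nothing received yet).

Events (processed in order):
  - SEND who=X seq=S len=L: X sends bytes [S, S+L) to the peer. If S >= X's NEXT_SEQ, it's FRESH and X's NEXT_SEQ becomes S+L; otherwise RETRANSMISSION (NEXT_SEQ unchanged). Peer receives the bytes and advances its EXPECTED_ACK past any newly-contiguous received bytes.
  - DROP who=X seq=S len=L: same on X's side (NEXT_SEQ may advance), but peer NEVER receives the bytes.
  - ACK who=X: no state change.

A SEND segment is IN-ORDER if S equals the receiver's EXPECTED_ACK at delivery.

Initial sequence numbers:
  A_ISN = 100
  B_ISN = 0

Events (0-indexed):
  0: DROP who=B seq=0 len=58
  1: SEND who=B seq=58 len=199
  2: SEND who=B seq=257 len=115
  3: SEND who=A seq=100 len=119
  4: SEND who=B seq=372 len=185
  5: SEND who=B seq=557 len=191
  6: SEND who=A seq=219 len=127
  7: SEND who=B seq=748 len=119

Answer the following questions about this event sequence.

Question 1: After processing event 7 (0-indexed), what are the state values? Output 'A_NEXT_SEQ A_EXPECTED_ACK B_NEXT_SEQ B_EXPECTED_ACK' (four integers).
After event 0: A_seq=100 A_ack=0 B_seq=58 B_ack=100
After event 1: A_seq=100 A_ack=0 B_seq=257 B_ack=100
After event 2: A_seq=100 A_ack=0 B_seq=372 B_ack=100
After event 3: A_seq=219 A_ack=0 B_seq=372 B_ack=219
After event 4: A_seq=219 A_ack=0 B_seq=557 B_ack=219
After event 5: A_seq=219 A_ack=0 B_seq=748 B_ack=219
After event 6: A_seq=346 A_ack=0 B_seq=748 B_ack=346
After event 7: A_seq=346 A_ack=0 B_seq=867 B_ack=346

346 0 867 346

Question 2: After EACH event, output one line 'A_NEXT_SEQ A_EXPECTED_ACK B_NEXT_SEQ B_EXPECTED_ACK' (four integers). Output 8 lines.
100 0 58 100
100 0 257 100
100 0 372 100
219 0 372 219
219 0 557 219
219 0 748 219
346 0 748 346
346 0 867 346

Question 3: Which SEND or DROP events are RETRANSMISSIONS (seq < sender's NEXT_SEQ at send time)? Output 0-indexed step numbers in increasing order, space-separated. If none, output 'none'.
Step 0: DROP seq=0 -> fresh
Step 1: SEND seq=58 -> fresh
Step 2: SEND seq=257 -> fresh
Step 3: SEND seq=100 -> fresh
Step 4: SEND seq=372 -> fresh
Step 5: SEND seq=557 -> fresh
Step 6: SEND seq=219 -> fresh
Step 7: SEND seq=748 -> fresh

Answer: none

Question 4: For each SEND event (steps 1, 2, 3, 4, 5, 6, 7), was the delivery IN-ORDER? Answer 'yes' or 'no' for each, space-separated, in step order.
Answer: no no yes no no yes no

Derivation:
Step 1: SEND seq=58 -> out-of-order
Step 2: SEND seq=257 -> out-of-order
Step 3: SEND seq=100 -> in-order
Step 4: SEND seq=372 -> out-of-order
Step 5: SEND seq=557 -> out-of-order
Step 6: SEND seq=219 -> in-order
Step 7: SEND seq=748 -> out-of-order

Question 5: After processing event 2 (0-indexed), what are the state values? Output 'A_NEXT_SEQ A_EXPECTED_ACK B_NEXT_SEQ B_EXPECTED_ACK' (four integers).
After event 0: A_seq=100 A_ack=0 B_seq=58 B_ack=100
After event 1: A_seq=100 A_ack=0 B_seq=257 B_ack=100
After event 2: A_seq=100 A_ack=0 B_seq=372 B_ack=100

100 0 372 100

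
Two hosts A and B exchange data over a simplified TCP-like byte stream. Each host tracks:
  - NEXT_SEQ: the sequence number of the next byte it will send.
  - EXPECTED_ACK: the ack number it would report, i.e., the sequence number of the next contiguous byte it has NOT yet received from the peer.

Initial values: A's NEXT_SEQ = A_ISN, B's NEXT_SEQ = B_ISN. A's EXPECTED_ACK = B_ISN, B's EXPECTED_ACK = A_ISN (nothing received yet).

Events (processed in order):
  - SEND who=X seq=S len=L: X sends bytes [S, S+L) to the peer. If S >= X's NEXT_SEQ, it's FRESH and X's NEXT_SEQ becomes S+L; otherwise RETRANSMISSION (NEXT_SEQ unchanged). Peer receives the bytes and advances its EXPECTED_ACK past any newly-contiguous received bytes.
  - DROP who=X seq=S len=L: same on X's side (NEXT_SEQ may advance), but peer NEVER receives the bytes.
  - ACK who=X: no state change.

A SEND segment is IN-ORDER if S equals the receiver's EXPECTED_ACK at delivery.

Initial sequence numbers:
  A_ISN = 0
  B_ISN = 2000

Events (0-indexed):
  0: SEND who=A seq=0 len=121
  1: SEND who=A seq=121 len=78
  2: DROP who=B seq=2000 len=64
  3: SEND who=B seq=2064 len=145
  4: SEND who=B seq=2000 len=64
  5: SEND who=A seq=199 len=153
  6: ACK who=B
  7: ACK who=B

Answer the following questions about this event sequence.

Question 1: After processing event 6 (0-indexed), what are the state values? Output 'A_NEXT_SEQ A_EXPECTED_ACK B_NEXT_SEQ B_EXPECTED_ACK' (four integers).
After event 0: A_seq=121 A_ack=2000 B_seq=2000 B_ack=121
After event 1: A_seq=199 A_ack=2000 B_seq=2000 B_ack=199
After event 2: A_seq=199 A_ack=2000 B_seq=2064 B_ack=199
After event 3: A_seq=199 A_ack=2000 B_seq=2209 B_ack=199
After event 4: A_seq=199 A_ack=2209 B_seq=2209 B_ack=199
After event 5: A_seq=352 A_ack=2209 B_seq=2209 B_ack=352
After event 6: A_seq=352 A_ack=2209 B_seq=2209 B_ack=352

352 2209 2209 352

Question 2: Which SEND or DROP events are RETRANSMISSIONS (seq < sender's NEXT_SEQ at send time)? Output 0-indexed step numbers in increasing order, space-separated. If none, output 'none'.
Step 0: SEND seq=0 -> fresh
Step 1: SEND seq=121 -> fresh
Step 2: DROP seq=2000 -> fresh
Step 3: SEND seq=2064 -> fresh
Step 4: SEND seq=2000 -> retransmit
Step 5: SEND seq=199 -> fresh

Answer: 4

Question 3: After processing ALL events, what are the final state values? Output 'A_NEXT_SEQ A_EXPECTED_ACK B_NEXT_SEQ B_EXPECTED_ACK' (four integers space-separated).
After event 0: A_seq=121 A_ack=2000 B_seq=2000 B_ack=121
After event 1: A_seq=199 A_ack=2000 B_seq=2000 B_ack=199
After event 2: A_seq=199 A_ack=2000 B_seq=2064 B_ack=199
After event 3: A_seq=199 A_ack=2000 B_seq=2209 B_ack=199
After event 4: A_seq=199 A_ack=2209 B_seq=2209 B_ack=199
After event 5: A_seq=352 A_ack=2209 B_seq=2209 B_ack=352
After event 6: A_seq=352 A_ack=2209 B_seq=2209 B_ack=352
After event 7: A_seq=352 A_ack=2209 B_seq=2209 B_ack=352

Answer: 352 2209 2209 352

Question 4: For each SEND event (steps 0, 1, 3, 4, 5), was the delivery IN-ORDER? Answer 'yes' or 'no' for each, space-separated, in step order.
Answer: yes yes no yes yes

Derivation:
Step 0: SEND seq=0 -> in-order
Step 1: SEND seq=121 -> in-order
Step 3: SEND seq=2064 -> out-of-order
Step 4: SEND seq=2000 -> in-order
Step 5: SEND seq=199 -> in-order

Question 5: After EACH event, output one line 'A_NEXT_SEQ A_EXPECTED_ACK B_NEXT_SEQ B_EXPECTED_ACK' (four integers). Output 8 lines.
121 2000 2000 121
199 2000 2000 199
199 2000 2064 199
199 2000 2209 199
199 2209 2209 199
352 2209 2209 352
352 2209 2209 352
352 2209 2209 352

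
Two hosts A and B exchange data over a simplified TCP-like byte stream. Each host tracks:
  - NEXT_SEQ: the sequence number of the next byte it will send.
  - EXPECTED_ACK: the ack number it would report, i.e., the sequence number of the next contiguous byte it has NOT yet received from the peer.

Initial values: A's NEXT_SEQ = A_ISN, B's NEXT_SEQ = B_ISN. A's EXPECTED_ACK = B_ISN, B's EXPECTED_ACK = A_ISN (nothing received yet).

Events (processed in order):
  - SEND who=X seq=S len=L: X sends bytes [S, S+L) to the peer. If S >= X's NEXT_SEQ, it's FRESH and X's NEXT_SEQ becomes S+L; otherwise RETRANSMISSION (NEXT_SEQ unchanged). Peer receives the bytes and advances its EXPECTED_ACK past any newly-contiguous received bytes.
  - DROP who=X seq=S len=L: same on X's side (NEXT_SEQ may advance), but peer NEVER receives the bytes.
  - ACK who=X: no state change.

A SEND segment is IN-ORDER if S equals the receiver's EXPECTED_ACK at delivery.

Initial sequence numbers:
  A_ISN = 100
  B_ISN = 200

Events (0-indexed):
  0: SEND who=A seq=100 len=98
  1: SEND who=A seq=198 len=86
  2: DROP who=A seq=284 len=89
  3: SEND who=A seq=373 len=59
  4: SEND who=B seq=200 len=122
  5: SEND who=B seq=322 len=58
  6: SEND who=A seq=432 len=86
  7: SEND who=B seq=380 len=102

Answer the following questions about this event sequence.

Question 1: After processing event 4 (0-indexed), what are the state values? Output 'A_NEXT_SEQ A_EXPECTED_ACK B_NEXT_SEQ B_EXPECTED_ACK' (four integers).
After event 0: A_seq=198 A_ack=200 B_seq=200 B_ack=198
After event 1: A_seq=284 A_ack=200 B_seq=200 B_ack=284
After event 2: A_seq=373 A_ack=200 B_seq=200 B_ack=284
After event 3: A_seq=432 A_ack=200 B_seq=200 B_ack=284
After event 4: A_seq=432 A_ack=322 B_seq=322 B_ack=284

432 322 322 284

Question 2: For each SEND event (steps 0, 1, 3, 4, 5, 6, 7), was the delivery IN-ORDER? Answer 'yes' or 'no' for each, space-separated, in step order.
Step 0: SEND seq=100 -> in-order
Step 1: SEND seq=198 -> in-order
Step 3: SEND seq=373 -> out-of-order
Step 4: SEND seq=200 -> in-order
Step 5: SEND seq=322 -> in-order
Step 6: SEND seq=432 -> out-of-order
Step 7: SEND seq=380 -> in-order

Answer: yes yes no yes yes no yes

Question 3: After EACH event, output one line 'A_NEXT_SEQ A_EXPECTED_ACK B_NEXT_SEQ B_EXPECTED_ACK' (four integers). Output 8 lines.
198 200 200 198
284 200 200 284
373 200 200 284
432 200 200 284
432 322 322 284
432 380 380 284
518 380 380 284
518 482 482 284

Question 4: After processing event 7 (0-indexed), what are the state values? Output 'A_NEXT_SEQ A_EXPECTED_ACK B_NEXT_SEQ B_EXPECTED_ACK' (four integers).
After event 0: A_seq=198 A_ack=200 B_seq=200 B_ack=198
After event 1: A_seq=284 A_ack=200 B_seq=200 B_ack=284
After event 2: A_seq=373 A_ack=200 B_seq=200 B_ack=284
After event 3: A_seq=432 A_ack=200 B_seq=200 B_ack=284
After event 4: A_seq=432 A_ack=322 B_seq=322 B_ack=284
After event 5: A_seq=432 A_ack=380 B_seq=380 B_ack=284
After event 6: A_seq=518 A_ack=380 B_seq=380 B_ack=284
After event 7: A_seq=518 A_ack=482 B_seq=482 B_ack=284

518 482 482 284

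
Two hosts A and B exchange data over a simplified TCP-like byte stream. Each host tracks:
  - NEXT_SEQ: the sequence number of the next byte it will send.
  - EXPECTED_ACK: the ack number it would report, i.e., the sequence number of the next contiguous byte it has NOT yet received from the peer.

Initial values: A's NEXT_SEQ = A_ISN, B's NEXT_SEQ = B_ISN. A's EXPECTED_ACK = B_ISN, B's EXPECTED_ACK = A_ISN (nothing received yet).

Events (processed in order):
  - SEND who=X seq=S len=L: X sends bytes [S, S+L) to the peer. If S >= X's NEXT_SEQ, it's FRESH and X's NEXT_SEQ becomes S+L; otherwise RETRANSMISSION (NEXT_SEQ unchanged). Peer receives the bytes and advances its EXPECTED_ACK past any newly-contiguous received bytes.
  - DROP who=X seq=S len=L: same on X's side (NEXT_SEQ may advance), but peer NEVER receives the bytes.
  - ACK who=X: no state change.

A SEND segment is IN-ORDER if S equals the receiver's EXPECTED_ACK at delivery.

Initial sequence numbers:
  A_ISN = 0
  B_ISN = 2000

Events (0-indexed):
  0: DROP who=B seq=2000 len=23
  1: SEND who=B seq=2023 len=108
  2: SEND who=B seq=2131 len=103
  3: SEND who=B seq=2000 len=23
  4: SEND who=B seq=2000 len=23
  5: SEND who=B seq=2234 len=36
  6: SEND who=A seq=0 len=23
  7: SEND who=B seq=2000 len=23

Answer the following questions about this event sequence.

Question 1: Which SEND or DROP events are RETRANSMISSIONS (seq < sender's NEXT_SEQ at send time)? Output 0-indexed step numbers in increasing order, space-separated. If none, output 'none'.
Answer: 3 4 7

Derivation:
Step 0: DROP seq=2000 -> fresh
Step 1: SEND seq=2023 -> fresh
Step 2: SEND seq=2131 -> fresh
Step 3: SEND seq=2000 -> retransmit
Step 4: SEND seq=2000 -> retransmit
Step 5: SEND seq=2234 -> fresh
Step 6: SEND seq=0 -> fresh
Step 7: SEND seq=2000 -> retransmit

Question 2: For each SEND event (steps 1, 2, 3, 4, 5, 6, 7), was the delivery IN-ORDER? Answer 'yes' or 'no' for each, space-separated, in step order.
Step 1: SEND seq=2023 -> out-of-order
Step 2: SEND seq=2131 -> out-of-order
Step 3: SEND seq=2000 -> in-order
Step 4: SEND seq=2000 -> out-of-order
Step 5: SEND seq=2234 -> in-order
Step 6: SEND seq=0 -> in-order
Step 7: SEND seq=2000 -> out-of-order

Answer: no no yes no yes yes no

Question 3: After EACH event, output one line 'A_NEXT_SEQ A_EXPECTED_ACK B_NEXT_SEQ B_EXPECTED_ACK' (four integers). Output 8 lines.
0 2000 2023 0
0 2000 2131 0
0 2000 2234 0
0 2234 2234 0
0 2234 2234 0
0 2270 2270 0
23 2270 2270 23
23 2270 2270 23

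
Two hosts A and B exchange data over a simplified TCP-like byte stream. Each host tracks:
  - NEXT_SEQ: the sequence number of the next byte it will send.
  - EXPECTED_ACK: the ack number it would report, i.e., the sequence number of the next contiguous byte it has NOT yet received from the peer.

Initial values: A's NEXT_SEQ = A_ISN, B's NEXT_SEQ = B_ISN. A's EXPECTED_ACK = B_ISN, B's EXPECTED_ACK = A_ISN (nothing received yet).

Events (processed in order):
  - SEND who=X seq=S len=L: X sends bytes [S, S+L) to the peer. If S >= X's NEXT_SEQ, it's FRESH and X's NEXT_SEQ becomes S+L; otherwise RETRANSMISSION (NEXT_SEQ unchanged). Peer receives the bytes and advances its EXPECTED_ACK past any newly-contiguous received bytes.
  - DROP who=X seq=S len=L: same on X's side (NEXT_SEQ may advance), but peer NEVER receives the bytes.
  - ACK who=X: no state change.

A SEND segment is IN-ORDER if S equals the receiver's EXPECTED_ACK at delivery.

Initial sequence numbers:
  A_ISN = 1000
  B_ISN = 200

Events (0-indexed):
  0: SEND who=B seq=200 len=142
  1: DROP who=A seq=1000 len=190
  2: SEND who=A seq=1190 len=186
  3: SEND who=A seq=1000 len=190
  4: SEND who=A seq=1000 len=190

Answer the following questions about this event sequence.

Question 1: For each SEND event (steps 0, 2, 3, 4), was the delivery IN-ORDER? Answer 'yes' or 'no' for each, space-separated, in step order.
Step 0: SEND seq=200 -> in-order
Step 2: SEND seq=1190 -> out-of-order
Step 3: SEND seq=1000 -> in-order
Step 4: SEND seq=1000 -> out-of-order

Answer: yes no yes no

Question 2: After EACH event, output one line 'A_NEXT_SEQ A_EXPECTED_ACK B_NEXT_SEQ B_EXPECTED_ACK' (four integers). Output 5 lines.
1000 342 342 1000
1190 342 342 1000
1376 342 342 1000
1376 342 342 1376
1376 342 342 1376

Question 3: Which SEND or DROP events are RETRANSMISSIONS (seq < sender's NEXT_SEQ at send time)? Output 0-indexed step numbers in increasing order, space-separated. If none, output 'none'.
Step 0: SEND seq=200 -> fresh
Step 1: DROP seq=1000 -> fresh
Step 2: SEND seq=1190 -> fresh
Step 3: SEND seq=1000 -> retransmit
Step 4: SEND seq=1000 -> retransmit

Answer: 3 4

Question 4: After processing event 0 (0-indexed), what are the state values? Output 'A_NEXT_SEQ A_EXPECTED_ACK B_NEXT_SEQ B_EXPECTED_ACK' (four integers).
After event 0: A_seq=1000 A_ack=342 B_seq=342 B_ack=1000

1000 342 342 1000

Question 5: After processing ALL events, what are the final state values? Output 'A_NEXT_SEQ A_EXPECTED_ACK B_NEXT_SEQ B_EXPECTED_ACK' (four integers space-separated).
Answer: 1376 342 342 1376

Derivation:
After event 0: A_seq=1000 A_ack=342 B_seq=342 B_ack=1000
After event 1: A_seq=1190 A_ack=342 B_seq=342 B_ack=1000
After event 2: A_seq=1376 A_ack=342 B_seq=342 B_ack=1000
After event 3: A_seq=1376 A_ack=342 B_seq=342 B_ack=1376
After event 4: A_seq=1376 A_ack=342 B_seq=342 B_ack=1376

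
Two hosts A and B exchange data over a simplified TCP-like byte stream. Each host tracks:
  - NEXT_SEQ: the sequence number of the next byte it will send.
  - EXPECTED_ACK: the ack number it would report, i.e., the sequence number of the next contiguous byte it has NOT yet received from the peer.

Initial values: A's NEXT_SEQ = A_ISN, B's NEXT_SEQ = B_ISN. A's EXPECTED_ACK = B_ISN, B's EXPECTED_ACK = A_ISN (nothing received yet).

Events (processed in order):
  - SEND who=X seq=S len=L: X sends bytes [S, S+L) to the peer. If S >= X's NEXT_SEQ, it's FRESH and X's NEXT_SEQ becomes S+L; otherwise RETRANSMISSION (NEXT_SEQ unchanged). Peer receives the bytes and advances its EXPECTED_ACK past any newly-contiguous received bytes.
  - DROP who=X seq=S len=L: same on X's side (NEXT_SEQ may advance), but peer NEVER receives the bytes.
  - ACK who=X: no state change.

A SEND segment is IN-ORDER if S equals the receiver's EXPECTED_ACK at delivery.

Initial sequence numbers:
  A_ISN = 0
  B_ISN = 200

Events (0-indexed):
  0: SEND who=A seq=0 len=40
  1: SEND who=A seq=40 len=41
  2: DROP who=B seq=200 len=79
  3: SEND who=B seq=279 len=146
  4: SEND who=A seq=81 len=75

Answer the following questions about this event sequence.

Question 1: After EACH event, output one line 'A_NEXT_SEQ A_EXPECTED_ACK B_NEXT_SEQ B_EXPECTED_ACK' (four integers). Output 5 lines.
40 200 200 40
81 200 200 81
81 200 279 81
81 200 425 81
156 200 425 156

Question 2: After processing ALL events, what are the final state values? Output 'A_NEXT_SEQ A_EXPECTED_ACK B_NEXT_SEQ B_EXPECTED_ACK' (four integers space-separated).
After event 0: A_seq=40 A_ack=200 B_seq=200 B_ack=40
After event 1: A_seq=81 A_ack=200 B_seq=200 B_ack=81
After event 2: A_seq=81 A_ack=200 B_seq=279 B_ack=81
After event 3: A_seq=81 A_ack=200 B_seq=425 B_ack=81
After event 4: A_seq=156 A_ack=200 B_seq=425 B_ack=156

Answer: 156 200 425 156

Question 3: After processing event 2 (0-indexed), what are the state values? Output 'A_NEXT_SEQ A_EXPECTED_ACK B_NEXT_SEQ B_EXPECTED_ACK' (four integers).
After event 0: A_seq=40 A_ack=200 B_seq=200 B_ack=40
After event 1: A_seq=81 A_ack=200 B_seq=200 B_ack=81
After event 2: A_seq=81 A_ack=200 B_seq=279 B_ack=81

81 200 279 81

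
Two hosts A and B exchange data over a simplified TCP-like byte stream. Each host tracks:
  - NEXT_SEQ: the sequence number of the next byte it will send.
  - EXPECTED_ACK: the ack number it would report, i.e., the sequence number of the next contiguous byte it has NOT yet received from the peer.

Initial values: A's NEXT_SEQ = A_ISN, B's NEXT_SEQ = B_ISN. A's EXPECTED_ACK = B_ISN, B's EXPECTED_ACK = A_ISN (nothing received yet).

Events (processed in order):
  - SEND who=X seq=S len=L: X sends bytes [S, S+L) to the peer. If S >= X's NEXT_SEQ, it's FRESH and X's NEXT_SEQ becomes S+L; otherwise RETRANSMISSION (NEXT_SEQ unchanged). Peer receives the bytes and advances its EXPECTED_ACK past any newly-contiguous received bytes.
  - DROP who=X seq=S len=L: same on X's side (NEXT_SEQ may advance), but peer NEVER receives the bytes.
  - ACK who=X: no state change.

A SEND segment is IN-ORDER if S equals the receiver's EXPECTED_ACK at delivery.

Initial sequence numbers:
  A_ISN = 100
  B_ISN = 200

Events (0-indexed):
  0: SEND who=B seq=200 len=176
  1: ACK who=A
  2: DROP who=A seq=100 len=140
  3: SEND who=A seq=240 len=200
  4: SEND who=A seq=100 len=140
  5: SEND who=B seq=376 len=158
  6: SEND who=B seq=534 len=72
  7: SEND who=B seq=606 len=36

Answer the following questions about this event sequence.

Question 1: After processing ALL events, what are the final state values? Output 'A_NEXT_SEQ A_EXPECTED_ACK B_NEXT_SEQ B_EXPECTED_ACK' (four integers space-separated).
After event 0: A_seq=100 A_ack=376 B_seq=376 B_ack=100
After event 1: A_seq=100 A_ack=376 B_seq=376 B_ack=100
After event 2: A_seq=240 A_ack=376 B_seq=376 B_ack=100
After event 3: A_seq=440 A_ack=376 B_seq=376 B_ack=100
After event 4: A_seq=440 A_ack=376 B_seq=376 B_ack=440
After event 5: A_seq=440 A_ack=534 B_seq=534 B_ack=440
After event 6: A_seq=440 A_ack=606 B_seq=606 B_ack=440
After event 7: A_seq=440 A_ack=642 B_seq=642 B_ack=440

Answer: 440 642 642 440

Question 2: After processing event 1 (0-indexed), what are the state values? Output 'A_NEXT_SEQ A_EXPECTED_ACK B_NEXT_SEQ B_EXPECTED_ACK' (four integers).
After event 0: A_seq=100 A_ack=376 B_seq=376 B_ack=100
After event 1: A_seq=100 A_ack=376 B_seq=376 B_ack=100

100 376 376 100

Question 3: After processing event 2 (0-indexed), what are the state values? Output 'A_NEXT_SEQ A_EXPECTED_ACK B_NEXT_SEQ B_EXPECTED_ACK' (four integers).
After event 0: A_seq=100 A_ack=376 B_seq=376 B_ack=100
After event 1: A_seq=100 A_ack=376 B_seq=376 B_ack=100
After event 2: A_seq=240 A_ack=376 B_seq=376 B_ack=100

240 376 376 100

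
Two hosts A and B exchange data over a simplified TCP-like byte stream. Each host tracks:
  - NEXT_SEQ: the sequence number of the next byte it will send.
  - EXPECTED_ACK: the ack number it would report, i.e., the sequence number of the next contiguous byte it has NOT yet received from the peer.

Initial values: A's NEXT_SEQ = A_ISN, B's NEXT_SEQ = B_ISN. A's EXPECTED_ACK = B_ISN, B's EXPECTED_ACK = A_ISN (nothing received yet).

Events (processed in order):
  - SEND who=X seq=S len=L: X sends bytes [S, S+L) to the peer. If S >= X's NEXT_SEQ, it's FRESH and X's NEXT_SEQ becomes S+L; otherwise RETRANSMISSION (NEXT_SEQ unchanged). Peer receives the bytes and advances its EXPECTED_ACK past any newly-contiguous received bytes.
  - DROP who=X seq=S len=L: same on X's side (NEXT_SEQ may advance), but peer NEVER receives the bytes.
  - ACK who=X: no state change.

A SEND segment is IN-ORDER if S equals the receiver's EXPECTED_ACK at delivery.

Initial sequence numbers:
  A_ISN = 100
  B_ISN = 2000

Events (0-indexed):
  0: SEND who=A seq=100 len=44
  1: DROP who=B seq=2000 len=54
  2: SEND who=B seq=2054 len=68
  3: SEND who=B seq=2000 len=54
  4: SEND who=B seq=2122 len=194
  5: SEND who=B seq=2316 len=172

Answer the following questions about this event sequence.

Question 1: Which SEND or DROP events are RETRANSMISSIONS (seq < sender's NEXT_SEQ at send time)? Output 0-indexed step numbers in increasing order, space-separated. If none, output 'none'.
Answer: 3

Derivation:
Step 0: SEND seq=100 -> fresh
Step 1: DROP seq=2000 -> fresh
Step 2: SEND seq=2054 -> fresh
Step 3: SEND seq=2000 -> retransmit
Step 4: SEND seq=2122 -> fresh
Step 5: SEND seq=2316 -> fresh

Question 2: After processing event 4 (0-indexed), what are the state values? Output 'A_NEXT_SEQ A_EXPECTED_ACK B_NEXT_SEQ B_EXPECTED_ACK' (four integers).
After event 0: A_seq=144 A_ack=2000 B_seq=2000 B_ack=144
After event 1: A_seq=144 A_ack=2000 B_seq=2054 B_ack=144
After event 2: A_seq=144 A_ack=2000 B_seq=2122 B_ack=144
After event 3: A_seq=144 A_ack=2122 B_seq=2122 B_ack=144
After event 4: A_seq=144 A_ack=2316 B_seq=2316 B_ack=144

144 2316 2316 144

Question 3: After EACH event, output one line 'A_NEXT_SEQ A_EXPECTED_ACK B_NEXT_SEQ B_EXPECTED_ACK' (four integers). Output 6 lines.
144 2000 2000 144
144 2000 2054 144
144 2000 2122 144
144 2122 2122 144
144 2316 2316 144
144 2488 2488 144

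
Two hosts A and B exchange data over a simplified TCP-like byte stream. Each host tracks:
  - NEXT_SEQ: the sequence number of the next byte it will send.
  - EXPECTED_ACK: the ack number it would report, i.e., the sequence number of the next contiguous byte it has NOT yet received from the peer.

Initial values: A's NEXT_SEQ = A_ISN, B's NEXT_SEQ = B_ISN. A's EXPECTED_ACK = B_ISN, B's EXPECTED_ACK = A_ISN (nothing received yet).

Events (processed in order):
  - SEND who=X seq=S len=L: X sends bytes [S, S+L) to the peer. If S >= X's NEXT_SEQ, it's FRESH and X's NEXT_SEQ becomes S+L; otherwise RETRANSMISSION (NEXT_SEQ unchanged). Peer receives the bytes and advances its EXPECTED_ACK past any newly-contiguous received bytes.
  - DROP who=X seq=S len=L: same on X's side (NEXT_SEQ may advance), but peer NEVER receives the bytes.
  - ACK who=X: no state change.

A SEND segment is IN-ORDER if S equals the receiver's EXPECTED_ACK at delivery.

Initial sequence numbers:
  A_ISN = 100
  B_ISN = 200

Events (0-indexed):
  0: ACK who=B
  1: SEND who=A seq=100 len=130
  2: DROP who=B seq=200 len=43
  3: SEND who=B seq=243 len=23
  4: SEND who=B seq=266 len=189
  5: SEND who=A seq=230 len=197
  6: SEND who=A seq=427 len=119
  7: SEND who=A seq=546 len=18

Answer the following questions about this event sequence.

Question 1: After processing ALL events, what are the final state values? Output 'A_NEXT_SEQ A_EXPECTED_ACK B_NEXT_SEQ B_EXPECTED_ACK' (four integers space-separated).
Answer: 564 200 455 564

Derivation:
After event 0: A_seq=100 A_ack=200 B_seq=200 B_ack=100
After event 1: A_seq=230 A_ack=200 B_seq=200 B_ack=230
After event 2: A_seq=230 A_ack=200 B_seq=243 B_ack=230
After event 3: A_seq=230 A_ack=200 B_seq=266 B_ack=230
After event 4: A_seq=230 A_ack=200 B_seq=455 B_ack=230
After event 5: A_seq=427 A_ack=200 B_seq=455 B_ack=427
After event 6: A_seq=546 A_ack=200 B_seq=455 B_ack=546
After event 7: A_seq=564 A_ack=200 B_seq=455 B_ack=564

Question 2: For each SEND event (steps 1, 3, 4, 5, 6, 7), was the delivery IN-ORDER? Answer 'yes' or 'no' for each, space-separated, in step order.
Answer: yes no no yes yes yes

Derivation:
Step 1: SEND seq=100 -> in-order
Step 3: SEND seq=243 -> out-of-order
Step 4: SEND seq=266 -> out-of-order
Step 5: SEND seq=230 -> in-order
Step 6: SEND seq=427 -> in-order
Step 7: SEND seq=546 -> in-order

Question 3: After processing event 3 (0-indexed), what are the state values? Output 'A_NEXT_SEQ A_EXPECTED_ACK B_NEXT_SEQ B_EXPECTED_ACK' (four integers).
After event 0: A_seq=100 A_ack=200 B_seq=200 B_ack=100
After event 1: A_seq=230 A_ack=200 B_seq=200 B_ack=230
After event 2: A_seq=230 A_ack=200 B_seq=243 B_ack=230
After event 3: A_seq=230 A_ack=200 B_seq=266 B_ack=230

230 200 266 230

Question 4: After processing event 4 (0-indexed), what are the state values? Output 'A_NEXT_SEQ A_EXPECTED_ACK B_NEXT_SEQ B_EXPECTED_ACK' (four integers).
After event 0: A_seq=100 A_ack=200 B_seq=200 B_ack=100
After event 1: A_seq=230 A_ack=200 B_seq=200 B_ack=230
After event 2: A_seq=230 A_ack=200 B_seq=243 B_ack=230
After event 3: A_seq=230 A_ack=200 B_seq=266 B_ack=230
After event 4: A_seq=230 A_ack=200 B_seq=455 B_ack=230

230 200 455 230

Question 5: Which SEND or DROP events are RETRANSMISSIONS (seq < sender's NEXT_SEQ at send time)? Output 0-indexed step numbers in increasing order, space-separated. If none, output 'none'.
Step 1: SEND seq=100 -> fresh
Step 2: DROP seq=200 -> fresh
Step 3: SEND seq=243 -> fresh
Step 4: SEND seq=266 -> fresh
Step 5: SEND seq=230 -> fresh
Step 6: SEND seq=427 -> fresh
Step 7: SEND seq=546 -> fresh

Answer: none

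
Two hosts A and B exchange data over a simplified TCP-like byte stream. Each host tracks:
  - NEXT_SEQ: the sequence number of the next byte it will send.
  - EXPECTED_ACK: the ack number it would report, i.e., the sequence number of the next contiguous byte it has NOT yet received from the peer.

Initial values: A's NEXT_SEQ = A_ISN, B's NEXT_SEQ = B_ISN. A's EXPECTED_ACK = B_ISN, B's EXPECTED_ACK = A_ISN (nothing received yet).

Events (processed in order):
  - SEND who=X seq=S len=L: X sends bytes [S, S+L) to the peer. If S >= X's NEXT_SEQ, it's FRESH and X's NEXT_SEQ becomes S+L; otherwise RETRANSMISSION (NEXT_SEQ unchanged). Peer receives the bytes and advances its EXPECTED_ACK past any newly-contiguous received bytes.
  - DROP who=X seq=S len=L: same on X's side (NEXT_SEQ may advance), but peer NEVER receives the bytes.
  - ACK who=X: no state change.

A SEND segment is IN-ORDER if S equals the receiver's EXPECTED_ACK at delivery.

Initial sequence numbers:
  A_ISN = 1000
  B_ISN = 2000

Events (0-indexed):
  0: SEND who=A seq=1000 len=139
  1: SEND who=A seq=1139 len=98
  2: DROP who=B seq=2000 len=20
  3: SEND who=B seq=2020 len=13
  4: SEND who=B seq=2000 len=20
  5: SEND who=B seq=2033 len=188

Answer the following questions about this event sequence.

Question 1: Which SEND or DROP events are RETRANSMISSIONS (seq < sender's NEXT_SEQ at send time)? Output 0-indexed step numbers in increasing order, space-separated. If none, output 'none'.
Step 0: SEND seq=1000 -> fresh
Step 1: SEND seq=1139 -> fresh
Step 2: DROP seq=2000 -> fresh
Step 3: SEND seq=2020 -> fresh
Step 4: SEND seq=2000 -> retransmit
Step 5: SEND seq=2033 -> fresh

Answer: 4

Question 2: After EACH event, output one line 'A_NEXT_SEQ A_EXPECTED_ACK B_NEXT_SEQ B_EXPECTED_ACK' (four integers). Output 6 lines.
1139 2000 2000 1139
1237 2000 2000 1237
1237 2000 2020 1237
1237 2000 2033 1237
1237 2033 2033 1237
1237 2221 2221 1237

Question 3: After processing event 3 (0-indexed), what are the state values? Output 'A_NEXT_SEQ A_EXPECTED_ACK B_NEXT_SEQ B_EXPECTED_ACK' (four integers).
After event 0: A_seq=1139 A_ack=2000 B_seq=2000 B_ack=1139
After event 1: A_seq=1237 A_ack=2000 B_seq=2000 B_ack=1237
After event 2: A_seq=1237 A_ack=2000 B_seq=2020 B_ack=1237
After event 3: A_seq=1237 A_ack=2000 B_seq=2033 B_ack=1237

1237 2000 2033 1237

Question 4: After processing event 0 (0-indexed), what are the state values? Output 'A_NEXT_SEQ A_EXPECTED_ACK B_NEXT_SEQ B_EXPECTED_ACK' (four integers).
After event 0: A_seq=1139 A_ack=2000 B_seq=2000 B_ack=1139

1139 2000 2000 1139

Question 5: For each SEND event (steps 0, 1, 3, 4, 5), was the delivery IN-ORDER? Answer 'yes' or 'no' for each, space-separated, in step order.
Answer: yes yes no yes yes

Derivation:
Step 0: SEND seq=1000 -> in-order
Step 1: SEND seq=1139 -> in-order
Step 3: SEND seq=2020 -> out-of-order
Step 4: SEND seq=2000 -> in-order
Step 5: SEND seq=2033 -> in-order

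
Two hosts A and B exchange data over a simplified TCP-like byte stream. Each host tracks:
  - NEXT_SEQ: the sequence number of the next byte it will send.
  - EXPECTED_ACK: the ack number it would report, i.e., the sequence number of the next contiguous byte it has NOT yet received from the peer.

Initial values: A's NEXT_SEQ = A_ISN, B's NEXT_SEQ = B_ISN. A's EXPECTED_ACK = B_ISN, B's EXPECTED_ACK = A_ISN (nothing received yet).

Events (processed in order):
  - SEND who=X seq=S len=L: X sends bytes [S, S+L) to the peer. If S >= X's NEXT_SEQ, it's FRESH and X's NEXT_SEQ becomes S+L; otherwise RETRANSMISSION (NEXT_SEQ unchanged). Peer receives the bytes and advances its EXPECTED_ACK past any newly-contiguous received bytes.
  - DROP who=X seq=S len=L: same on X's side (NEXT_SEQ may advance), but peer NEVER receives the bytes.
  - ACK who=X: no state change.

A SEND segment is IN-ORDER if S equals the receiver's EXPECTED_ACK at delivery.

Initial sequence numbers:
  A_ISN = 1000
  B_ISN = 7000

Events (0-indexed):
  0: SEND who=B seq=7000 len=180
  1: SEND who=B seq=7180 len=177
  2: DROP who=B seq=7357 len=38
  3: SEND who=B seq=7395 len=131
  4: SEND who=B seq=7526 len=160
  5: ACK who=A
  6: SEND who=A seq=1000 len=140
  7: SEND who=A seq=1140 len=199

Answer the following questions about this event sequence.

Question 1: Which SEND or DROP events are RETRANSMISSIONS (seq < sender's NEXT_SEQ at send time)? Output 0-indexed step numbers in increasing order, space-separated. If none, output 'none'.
Answer: none

Derivation:
Step 0: SEND seq=7000 -> fresh
Step 1: SEND seq=7180 -> fresh
Step 2: DROP seq=7357 -> fresh
Step 3: SEND seq=7395 -> fresh
Step 4: SEND seq=7526 -> fresh
Step 6: SEND seq=1000 -> fresh
Step 7: SEND seq=1140 -> fresh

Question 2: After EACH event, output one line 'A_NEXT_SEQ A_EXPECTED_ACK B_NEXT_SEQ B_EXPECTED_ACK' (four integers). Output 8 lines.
1000 7180 7180 1000
1000 7357 7357 1000
1000 7357 7395 1000
1000 7357 7526 1000
1000 7357 7686 1000
1000 7357 7686 1000
1140 7357 7686 1140
1339 7357 7686 1339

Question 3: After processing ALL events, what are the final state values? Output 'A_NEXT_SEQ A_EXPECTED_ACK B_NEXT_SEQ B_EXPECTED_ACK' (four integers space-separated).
Answer: 1339 7357 7686 1339

Derivation:
After event 0: A_seq=1000 A_ack=7180 B_seq=7180 B_ack=1000
After event 1: A_seq=1000 A_ack=7357 B_seq=7357 B_ack=1000
After event 2: A_seq=1000 A_ack=7357 B_seq=7395 B_ack=1000
After event 3: A_seq=1000 A_ack=7357 B_seq=7526 B_ack=1000
After event 4: A_seq=1000 A_ack=7357 B_seq=7686 B_ack=1000
After event 5: A_seq=1000 A_ack=7357 B_seq=7686 B_ack=1000
After event 6: A_seq=1140 A_ack=7357 B_seq=7686 B_ack=1140
After event 7: A_seq=1339 A_ack=7357 B_seq=7686 B_ack=1339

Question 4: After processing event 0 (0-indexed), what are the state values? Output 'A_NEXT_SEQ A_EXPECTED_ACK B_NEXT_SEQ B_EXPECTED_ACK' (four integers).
After event 0: A_seq=1000 A_ack=7180 B_seq=7180 B_ack=1000

1000 7180 7180 1000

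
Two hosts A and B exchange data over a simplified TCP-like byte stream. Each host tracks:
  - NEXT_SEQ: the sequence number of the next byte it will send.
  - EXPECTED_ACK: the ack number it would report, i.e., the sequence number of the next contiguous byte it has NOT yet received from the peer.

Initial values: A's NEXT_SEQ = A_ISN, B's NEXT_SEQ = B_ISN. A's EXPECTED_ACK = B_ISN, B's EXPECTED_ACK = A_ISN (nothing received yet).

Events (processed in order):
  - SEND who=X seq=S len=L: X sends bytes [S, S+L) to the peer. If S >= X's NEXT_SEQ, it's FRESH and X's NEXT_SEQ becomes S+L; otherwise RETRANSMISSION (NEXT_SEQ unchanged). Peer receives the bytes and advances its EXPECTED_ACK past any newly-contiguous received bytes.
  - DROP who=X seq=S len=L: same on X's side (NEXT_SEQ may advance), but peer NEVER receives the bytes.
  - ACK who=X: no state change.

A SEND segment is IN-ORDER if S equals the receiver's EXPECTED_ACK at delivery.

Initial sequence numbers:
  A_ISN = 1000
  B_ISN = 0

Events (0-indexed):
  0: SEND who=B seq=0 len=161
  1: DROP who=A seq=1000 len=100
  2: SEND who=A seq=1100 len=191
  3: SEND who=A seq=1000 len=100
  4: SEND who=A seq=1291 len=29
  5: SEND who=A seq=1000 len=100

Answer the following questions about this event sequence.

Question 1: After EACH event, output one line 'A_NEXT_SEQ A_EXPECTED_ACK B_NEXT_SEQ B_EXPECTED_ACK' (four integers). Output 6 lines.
1000 161 161 1000
1100 161 161 1000
1291 161 161 1000
1291 161 161 1291
1320 161 161 1320
1320 161 161 1320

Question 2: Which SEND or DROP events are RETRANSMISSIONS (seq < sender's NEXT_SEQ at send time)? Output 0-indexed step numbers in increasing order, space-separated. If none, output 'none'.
Answer: 3 5

Derivation:
Step 0: SEND seq=0 -> fresh
Step 1: DROP seq=1000 -> fresh
Step 2: SEND seq=1100 -> fresh
Step 3: SEND seq=1000 -> retransmit
Step 4: SEND seq=1291 -> fresh
Step 5: SEND seq=1000 -> retransmit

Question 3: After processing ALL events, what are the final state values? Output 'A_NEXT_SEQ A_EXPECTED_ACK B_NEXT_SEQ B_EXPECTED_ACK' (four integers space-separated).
Answer: 1320 161 161 1320

Derivation:
After event 0: A_seq=1000 A_ack=161 B_seq=161 B_ack=1000
After event 1: A_seq=1100 A_ack=161 B_seq=161 B_ack=1000
After event 2: A_seq=1291 A_ack=161 B_seq=161 B_ack=1000
After event 3: A_seq=1291 A_ack=161 B_seq=161 B_ack=1291
After event 4: A_seq=1320 A_ack=161 B_seq=161 B_ack=1320
After event 5: A_seq=1320 A_ack=161 B_seq=161 B_ack=1320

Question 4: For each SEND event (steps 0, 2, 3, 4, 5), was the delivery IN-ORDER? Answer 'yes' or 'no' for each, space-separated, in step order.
Answer: yes no yes yes no

Derivation:
Step 0: SEND seq=0 -> in-order
Step 2: SEND seq=1100 -> out-of-order
Step 3: SEND seq=1000 -> in-order
Step 4: SEND seq=1291 -> in-order
Step 5: SEND seq=1000 -> out-of-order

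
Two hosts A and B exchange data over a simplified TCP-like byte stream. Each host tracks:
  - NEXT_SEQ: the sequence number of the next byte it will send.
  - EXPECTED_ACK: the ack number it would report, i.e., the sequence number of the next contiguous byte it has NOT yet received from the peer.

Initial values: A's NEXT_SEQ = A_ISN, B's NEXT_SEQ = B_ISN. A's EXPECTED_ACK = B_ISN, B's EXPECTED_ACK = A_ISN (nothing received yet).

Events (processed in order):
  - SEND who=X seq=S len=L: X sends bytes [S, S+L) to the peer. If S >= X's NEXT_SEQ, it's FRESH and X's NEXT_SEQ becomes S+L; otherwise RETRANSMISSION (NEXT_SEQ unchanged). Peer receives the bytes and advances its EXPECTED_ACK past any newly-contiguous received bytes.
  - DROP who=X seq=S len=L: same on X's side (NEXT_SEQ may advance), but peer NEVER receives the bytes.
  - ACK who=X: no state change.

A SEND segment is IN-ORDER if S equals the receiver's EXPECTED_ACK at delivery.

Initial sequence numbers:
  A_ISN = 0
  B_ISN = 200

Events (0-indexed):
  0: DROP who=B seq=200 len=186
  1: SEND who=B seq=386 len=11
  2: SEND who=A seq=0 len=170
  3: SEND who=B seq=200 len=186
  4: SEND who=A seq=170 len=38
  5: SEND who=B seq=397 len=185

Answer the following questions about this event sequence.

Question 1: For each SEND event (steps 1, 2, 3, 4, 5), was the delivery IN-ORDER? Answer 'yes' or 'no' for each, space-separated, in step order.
Answer: no yes yes yes yes

Derivation:
Step 1: SEND seq=386 -> out-of-order
Step 2: SEND seq=0 -> in-order
Step 3: SEND seq=200 -> in-order
Step 4: SEND seq=170 -> in-order
Step 5: SEND seq=397 -> in-order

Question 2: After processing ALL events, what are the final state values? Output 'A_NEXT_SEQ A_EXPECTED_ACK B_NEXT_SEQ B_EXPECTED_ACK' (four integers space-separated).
Answer: 208 582 582 208

Derivation:
After event 0: A_seq=0 A_ack=200 B_seq=386 B_ack=0
After event 1: A_seq=0 A_ack=200 B_seq=397 B_ack=0
After event 2: A_seq=170 A_ack=200 B_seq=397 B_ack=170
After event 3: A_seq=170 A_ack=397 B_seq=397 B_ack=170
After event 4: A_seq=208 A_ack=397 B_seq=397 B_ack=208
After event 5: A_seq=208 A_ack=582 B_seq=582 B_ack=208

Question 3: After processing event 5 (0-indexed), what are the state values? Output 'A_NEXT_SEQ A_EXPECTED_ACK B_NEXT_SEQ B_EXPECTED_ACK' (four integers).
After event 0: A_seq=0 A_ack=200 B_seq=386 B_ack=0
After event 1: A_seq=0 A_ack=200 B_seq=397 B_ack=0
After event 2: A_seq=170 A_ack=200 B_seq=397 B_ack=170
After event 3: A_seq=170 A_ack=397 B_seq=397 B_ack=170
After event 4: A_seq=208 A_ack=397 B_seq=397 B_ack=208
After event 5: A_seq=208 A_ack=582 B_seq=582 B_ack=208

208 582 582 208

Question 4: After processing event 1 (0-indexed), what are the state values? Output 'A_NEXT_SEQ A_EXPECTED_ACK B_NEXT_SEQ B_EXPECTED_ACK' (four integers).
After event 0: A_seq=0 A_ack=200 B_seq=386 B_ack=0
After event 1: A_seq=0 A_ack=200 B_seq=397 B_ack=0

0 200 397 0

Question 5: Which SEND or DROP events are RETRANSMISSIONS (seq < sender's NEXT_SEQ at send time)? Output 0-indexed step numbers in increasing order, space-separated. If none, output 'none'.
Step 0: DROP seq=200 -> fresh
Step 1: SEND seq=386 -> fresh
Step 2: SEND seq=0 -> fresh
Step 3: SEND seq=200 -> retransmit
Step 4: SEND seq=170 -> fresh
Step 5: SEND seq=397 -> fresh

Answer: 3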